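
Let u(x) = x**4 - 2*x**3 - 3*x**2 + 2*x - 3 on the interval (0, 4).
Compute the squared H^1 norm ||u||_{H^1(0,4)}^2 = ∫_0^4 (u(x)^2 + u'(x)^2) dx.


||u||_{H^1}^2 = 446468/45

The H^1 norm (squared) on an interval (0, L) is
  ||u||_{H^1}^2 = ∫_0^L u(x)^2 dx + ∫_0^L u'(x)^2 dx.
Compute u'(x) = 4*x**3 - 6*x**2 - 6*x + 2.
Then u(x)^2 = x**8 - 4*x**7 - 2*x**6 + 16*x**5 - 5*x**4 + 22*x**2 - 12*x + 9 and u'(x)^2 = 16*x**6 - 48*x**5 - 12*x**4 + 88*x**3 + 12*x**2 - 24*x + 4.
Integrate each monomial from 0 to 4 using ∫_0^4 c·x^n dx = c·4^(n+1)/(n+1):
  ∫_0^4 u(x)^2 dx = ∫_0^4 (x^8 - 4*x^7 - 2*x^6 + 16*x^5 - 5*x^4 + 22*x^2 - 12*x + 9) dx. Term by term:
    ∫_0^4 x^8 dx = 262144/9;  ∫_0^4 -4*x^7 dx = -32768;  ∫_0^4 -2*x^6 dx = -32768/7;
    ∫_0^4 16*x^5 dx = 32768/3;  ∫_0^4 -5*x^4 dx = -1024;  ∫_0^4 22*x^2 dx = 1408/3;
    ∫_0^4 -12*x dx = -96;  ∫_0^4 9 dx = 36.
  Sum: 262144/9 − 32768 − 32768/7 + 32768/3 − 1024 + 1408/3 − 96 + 36 = 125116/63.
  ∫_0^4 u'(x)^2 dx = ∫_0^4 (16*x^6 - 48*x^5 - 12*x^4 + 88*x^3 + 12*x^2 - 24*x + 4) dx. Term by term:
    ∫_0^4 16*x^6 dx = 262144/7;  ∫_0^4 -48*x^5 dx = -32768;  ∫_0^4 -12*x^4 dx = -12288/5;
    ∫_0^4 88*x^3 dx = 5632;  ∫_0^4 12*x^2 dx = 256;  ∫_0^4 -24*x dx = -192;
    ∫_0^4 4 dx = 16.
  Sum: 262144/7 − 32768 − 12288/5 + 5632 + 256 − 192 + 16 = 277744/35.
Adding: ||u||_{H^1}^2 = 125116/63 + 277744/35 = 446468/45.


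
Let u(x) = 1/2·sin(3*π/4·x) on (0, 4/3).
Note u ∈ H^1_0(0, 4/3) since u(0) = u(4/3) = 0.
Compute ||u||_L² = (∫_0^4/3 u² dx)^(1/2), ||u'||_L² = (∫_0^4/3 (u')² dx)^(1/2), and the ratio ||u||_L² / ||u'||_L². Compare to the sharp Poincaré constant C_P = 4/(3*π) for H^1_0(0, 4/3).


||u||_L² / ||u'||_L² = 4/(3*π) = C_P.

u(x) = 1/2·sin(3*π/4·x), so u'(x) = 3*π*cos(3*π*x/4)/8.
Writing u(x) = A·sin(kπx/L) with A = 1/2 and k = 1, use ∫_0^L sin²(kπx/L) dx = L/2 and ∫_0^L cos²(kπx/L) dx = L/2.
u² = 1/4·sin²(3*π/4·x) and (u')² = 9*π^2/64·cos²(3*π/4·x), and each of sin², cos² integrates to L/2 = 2/3 over (0, 4/3).
∫_0^4/3 u² dx = 1/6, so ||u||_L² = sqrt(6)/6.
∫_0^4/3 (u')² dx = 3*π^2/32, so ||u'||_L² = sqrt(6)*π/8.
Ratio ||u||_L² / ||u'||_L² = 4/(3*π).
Sharp Poincaré constant on H^1_0(0, 4/3) is C_P = L/π = 4/(3*π), achieved by sin(3*π/4·x).
This is the k = 1 eigenfunction (up to amplitude), so the ratio equals the sharp Poincaré constant exactly.


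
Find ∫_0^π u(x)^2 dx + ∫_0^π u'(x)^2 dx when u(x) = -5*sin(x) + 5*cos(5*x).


||u||_{H^1(0,π)}^2 = 350*π

u'(x) = -25*sin(5*x) - 5*cos(x).
Expand u² and (u')² and integrate term by term on (0, π), using: for integers n ≥ 1, ∫_0^π sin²(nx) dx = ∫_0^π cos²(nx) dx = π/2; for n ≠ n', ∫_0^π sin(nx)sin(n'x) dx = ∫_0^π cos(nx)cos(n'x) dx = 0; and by product-to-sum, ∫_0^π sin(nx)cos(n'x) dx = ½∫_0^π [sin((n+n')x) + sin((n−n')x)] dx, which is 0 when n+n' is even and 2n/(n²−n'²) when n+n' is odd (it need not vanish on (0, π)).
  u² squared terms: (-5)²·∫sin(x)² dx = 25·π/2 = 25*π/2;  (5)²·∫cos(5x)² dx = 25·π/2 = 25*π/2.
  u² cross terms: 2·(-5)·(5)·∫sin(x)·cos(5x) dx = -50·(0) = 0.
  So ∫_0^π u² dx = 25*π/2 + 25*π/2 + 0 = 25*π.
  (u')² squared terms: (-25)²·∫sin(5x)² dx = 625·π/2 = 625*π/2;  (-5)²·∫cos(x)² dx = 25·π/2 = 25*π/2.
  (u')² cross terms: 2·(-25)·(-5)·∫sin(5x)·cos(x) dx = 250·(0) = 0.
  So ∫_0^π (u')² dx = 625*π/2 + 25*π/2 + 0 = 325*π.
||u||_{H^1}^2 = (25*π) + (325*π) = 350*π.


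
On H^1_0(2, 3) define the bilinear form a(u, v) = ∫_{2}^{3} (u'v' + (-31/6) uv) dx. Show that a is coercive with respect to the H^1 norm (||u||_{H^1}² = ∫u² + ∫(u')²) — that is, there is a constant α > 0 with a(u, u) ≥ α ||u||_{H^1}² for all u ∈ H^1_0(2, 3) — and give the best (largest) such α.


α = (-31/6 + π^2)/(1 + π^2)

Coercivity of a(·,·) on H^1_0(2, 3) means a(u, u) ≥ α ||u||_{H^1}² for every u ∈ H^1_0.
The interval has length L = 1, and Poincaré/coercivity depend only on L. Here a(u, u) = ∫(u')² + (-31/6)·∫u².
Here c = -31/6 < 0 with |c| < (π/L)² = π^2, so coercivity still holds. The condition a(u,u) ≥ α||u||_{H^1}² reads (1−α)∫(u')² ≥ (α−c)∫u². Any admissible α is ≤ 1 (rapidly oscillating u have ∫u²/∫(u')² → 0), and α = 1 would force 0 ≥ (1−c)∫u², impossible since c < 1; so 1−α > 0. By the sharp Poincaré inequality on H^1_0 of an interval of length L, ∫(u')² ≥ (π/L)²∫u² with equality for the first sine mode sin(π(x−x₀)/L) (x₀ the left endpoint), so the inequality holds for all u iff (1−α)(π/L)² ≥ α − c, i.e. α ≤ ((π/L)² + c)/((π/L)² + 1) = (1 + c(L/π)²)/(1 + (L/π)²). (Direct route, valid since c ≤ 0: Poincaré gives c∫u² ≥ c(L/π)²∫(u')², so a(u,u) ≥ (1 + c(L/π)²)∫(u')², while ||u||_{H^1}² ≤ (1 + (L/π)²)∫(u')²; dividing yields the same α.) With (π/L)² = π^2 and c = -31/6, the largest admissible constant is α = ((π/L)² + c)/((π/L)² + 1).
Simplifying, α = (-31/6 + π^2)/(1 + π^2).


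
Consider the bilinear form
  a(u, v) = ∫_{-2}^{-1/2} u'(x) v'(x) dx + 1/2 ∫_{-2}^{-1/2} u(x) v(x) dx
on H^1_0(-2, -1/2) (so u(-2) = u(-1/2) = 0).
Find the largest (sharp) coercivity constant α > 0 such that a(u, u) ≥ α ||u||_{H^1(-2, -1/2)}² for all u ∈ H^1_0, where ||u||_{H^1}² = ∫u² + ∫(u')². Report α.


α = (9 + 8*π^2)/(2*(9 + 4*π^2))

Coercivity of a(·,·) on H^1_0(-2, -1/2) means a(u, u) ≥ α ||u||_{H^1}² for every u ∈ H^1_0.
The interval has length L = 3/2, and Poincaré/coercivity depend only on L. Here a(u, u) = ∫(u')² + (1/2)·∫u².
Here 0 < c = 1/2 < 1. The condition a(u,u) ≥ α||u||_{H^1}² reads (1−α)∫(u')² ≥ (α−c)∫u². Any admissible α is ≤ 1 (rapidly oscillating u have ∫u²/∫(u')² → 0), and α = 1 would force 0 ≥ (1−c)∫u², impossible since c < 1; so 1−α > 0. By the sharp Poincaré inequality on H^1_0 of an interval of length L, ∫(u')² ≥ (π/L)²∫u² with equality for the first sine mode sin(π(x−x₀)/L) (x₀ the left endpoint), so the inequality holds for all u iff (1−α)(π/L)² ≥ α − c, i.e. α ≤ ((π/L)² + c)/((π/L)² + 1) = (1 + c(L/π)²)/(1 + (L/π)²). With (π/L)² = 4*π^2/9 and c = 1/2, the largest admissible constant is α = ((π/L)² + c)/((π/L)² + 1).
Simplifying, α = (9 + 8*π^2)/(2*(9 + 4*π^2)).


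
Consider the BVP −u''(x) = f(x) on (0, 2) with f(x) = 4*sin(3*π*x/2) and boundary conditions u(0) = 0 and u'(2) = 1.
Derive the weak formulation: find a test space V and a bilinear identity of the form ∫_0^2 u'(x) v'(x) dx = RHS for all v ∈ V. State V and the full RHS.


V = {v ∈ H^1(0, 2) : v(0) = 0} (test functions vanish at x = 0 where u is specified); weak form: ∫_0^2 u'v' dx = ∫_0^2 (4*sin(3*π*x/2)) v dx + v(2) for all v ∈ V.

Multiply both sides by a test function v and integrate from 0 to 2:
  ∫_0^2 −u''(x) v(x) dx = ∫_0^2 f(x) v(x) dx.
Integrate the LHS by parts once:
  ∫_0^2 −u'' v dx = −[u'(x) v(x)]_0^2 + ∫_0^2 u'(x) v'(x) dx.
Thus ∫_0^2 u'(x) v'(x) dx = ∫_0^2 f(x) v(x) dx + [u'(x) v(x)]_0^2.
Choose V so that boundary terms are either known or forced to vanish.
Mixed BC: u(0) = 0 (Dirichlet) and u'(2) = 1 (Neumann). Define V = {v ∈ H^1(0, 2) : v(0) = 0}. Then [u' v]_0^2 = u'(2)·v(2) − u'(0)·0 = v(2).
Weak formulation: find u (satisfying any essential BC) such that ∫_0^2 u'(x) v'(x) dx = ∫_0^2 f v dx + v(2) for all v ∈ V (Dirichlet at 0 absorbed into V; Neumann datum at x = 2 contributes the boundary term).
Substituting f(x) = 4*sin(3*π*x/2), the right-hand side is ∫_0^2 (4*sin(3*π*x/2)) v dx + v(2).


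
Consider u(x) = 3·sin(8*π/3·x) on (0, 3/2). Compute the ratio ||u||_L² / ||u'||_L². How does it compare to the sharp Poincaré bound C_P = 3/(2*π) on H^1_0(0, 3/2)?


||u||_L² / ||u'||_L² = 3/(8*π) < C_P = 3/(2*π).

u(x) = 3·sin(8*π/3·x), so u'(x) = 8*π*cos(8*π*x/3).
Writing u(x) = A·sin(kπx/L) with A = 3 and k = 4, use ∫_0^L sin²(kπx/L) dx = L/2 and ∫_0^L cos²(kπx/L) dx = L/2.
u² = 9·sin²(8*π/3·x) and (u')² = 64*π^2·cos²(8*π/3·x), and each of sin², cos² integrates to L/2 = 3/4 over (0, 3/2).
∫_0^3/2 u² dx = 27/4, so ||u||_L² = 3*sqrt(3)/2.
∫_0^3/2 (u')² dx = 48*π^2, so ||u'||_L² = 4*sqrt(3)*π.
Ratio ||u||_L² / ||u'||_L² = 3/(8*π).
Sharp Poincaré constant on H^1_0(0, 3/2) is C_P = L/π = 3/(2*π), achieved by sin(2*π/3·x).
This is the k = 4 harmonic; the ratio L/(kπ) is strictly less than C_P = L/π, consistent with the sharp inequality ||u||_L² ≤ C_P ||u'||_L².


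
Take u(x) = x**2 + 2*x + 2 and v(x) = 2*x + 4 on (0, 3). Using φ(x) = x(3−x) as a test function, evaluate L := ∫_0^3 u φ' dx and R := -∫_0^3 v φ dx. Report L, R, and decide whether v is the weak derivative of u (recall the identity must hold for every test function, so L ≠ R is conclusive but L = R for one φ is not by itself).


LHS = -45/2, RHS = -63/2. No, v is not the weak derivative of u.

u(x) = x**2 + 2*x + 2, classical derivative u'(x) = 2*x + 2.
φ(x) = x(3−x), so φ'(x) = 3 - 2*x.
Note φ(0) = φ(3) = 0, so the boundary term u·φ vanishes.
LHS = ∫_0^3 u(x) φ'(x) dx = ∫_0^3 (-2*x^3 - x^2 + 2*x + 6) dx. Term by term:
  ∫_0^3 -2*x^3 dx = -81/2;  ∫_0^3 -x^2 dx = -9;  ∫_0^3 2*x dx = 9;
  ∫_0^3 6 dx = 18.
Sum: -81/2 − 9 + 9 + 18 = -45/2.
So LHS = -45/2.
∫_0^3 v(x) φ(x) dx = ∫_0^3 (-2*x^3 + 2*x^2 + 12*x) dx. Term by term:
  ∫_0^3 -2*x^3 dx = -81/2;  ∫_0^3 2*x^2 dx = 18;  ∫_0^3 12*x dx = 54.
Sum: -81/2 + 18 + 54 = 63/2.
So RHS = -∫_0^3 v(x) φ(x) dx = -63/2.
LHS − RHS = 9 ≠ 0, so the identity fails.
(For a valid weak derivative the identity must hold for EVERY test function, in particular this one. The failure shows v is NOT the weak derivative of u.)
Correct weak derivative would be u'(x) = 2*x + 2.


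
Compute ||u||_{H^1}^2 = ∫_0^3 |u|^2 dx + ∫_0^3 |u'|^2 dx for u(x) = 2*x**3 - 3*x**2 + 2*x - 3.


||u||_{H^1}^2 = 36348/35

The H^1 norm (squared) on an interval (0, L) is
  ||u||_{H^1}^2 = ∫_0^L u(x)^2 dx + ∫_0^L u'(x)^2 dx.
Compute u'(x) = 6*x**2 - 6*x + 2.
Then u(x)^2 = 4*x**6 - 12*x**5 + 17*x**4 - 24*x**3 + 22*x**2 - 12*x + 9 and u'(x)^2 = 36*x**4 - 72*x**3 + 60*x**2 - 24*x + 4.
Integrate each monomial from 0 to 3 using ∫_0^3 c·x^n dx = c·3^(n+1)/(n+1):
  ∫_0^3 u(x)^2 dx = ∫_0^3 (4*x^6 - 12*x^5 + 17*x^4 - 24*x^3 + 22*x^2 - 12*x + 9) dx. Term by term:
    ∫_0^3 4*x^6 dx = 8748/7;  ∫_0^3 -12*x^5 dx = -1458;  ∫_0^3 17*x^4 dx = 4131/5;
    ∫_0^3 -24*x^3 dx = -486;  ∫_0^3 22*x^2 dx = 198;  ∫_0^3 -12*x dx = -54;
    ∫_0^3 9 dx = 27.
  Sum: 8748/7 − 1458 + 4131/5 − 486 + 198 − 54 + 27 = 10602/35.
  ∫_0^3 u'(x)^2 dx = ∫_0^3 (36*x^4 - 72*x^3 + 60*x^2 - 24*x + 4) dx. Term by term:
    ∫_0^3 36*x^4 dx = 8748/5;  ∫_0^3 -72*x^3 dx = -1458;  ∫_0^3 60*x^2 dx = 540;
    ∫_0^3 -24*x dx = -108;  ∫_0^3 4 dx = 12.
  Sum: 8748/5 − 1458 + 540 − 108 + 12 = 3678/5.
Adding: ||u||_{H^1}^2 = 10602/35 + 3678/5 = 36348/35.


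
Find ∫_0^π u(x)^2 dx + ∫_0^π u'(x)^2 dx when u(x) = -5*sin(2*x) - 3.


||u||_{H^1(0,π)}^2 = 143*π/2

u'(x) = -10*cos(2*x).
Expand u² and (u')² and integrate term by term on (0, π), using: for integers n ≥ 1, ∫_0^π sin²(nx) dx = ∫_0^π cos²(nx) dx = π/2; for n ≠ n', ∫_0^π sin(nx)sin(n'x) dx = ∫_0^π cos(nx)cos(n'x) dx = 0; and by product-to-sum, ∫_0^π sin(nx)cos(n'x) dx = ½∫_0^π [sin((n+n')x) + sin((n−n')x)] dx, which is 0 when n+n' is even and 2n/(n²−n'²) when n+n' is odd (it need not vanish on (0, π)). For the constant mode: ∫_0^π 1 dx = π, ∫_0^π cos(nx) dx = 0, ∫_0^π sin(nx) dx = (1−(−1)^n)/n.
  u² squared terms: (-3)²·∫1 dx = 9·π = 9*π;  (-5)²·∫sin(2x)² dx = 25·π/2 = 25*π/2.
  u² cross terms: 2·(-3)·(-5)·∫1·sin(2x) dx = 30·(0) = 0.
  So ∫_0^π u² dx = 9*π + 25*π/2 + 0 = 43*π/2.
  (u')² squared terms: (-10)²·∫cos(2x)² dx = 100·π/2 = 50*π.
  So ∫_0^π (u')² dx = 50*π.
||u||_{H^1}^2 = (43*π/2) + (50*π) = 143*π/2.


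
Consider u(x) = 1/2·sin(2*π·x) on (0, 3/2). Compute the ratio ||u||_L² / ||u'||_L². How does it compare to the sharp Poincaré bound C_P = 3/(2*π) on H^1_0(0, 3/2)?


||u||_L² / ||u'||_L² = 1/(2*π) < C_P = 3/(2*π).

u(x) = 1/2·sin(2*π·x), so u'(x) = π*cos(2*π*x).
Writing u(x) = A·sin(kπx/L) with A = 1/2 and k = 3, use ∫_0^L sin²(kπx/L) dx = L/2 and ∫_0^L cos²(kπx/L) dx = L/2.
u² = 1/4·sin²(2*π·x) and (u')² = π^2·cos²(2*π·x), and each of sin², cos² integrates to L/2 = 3/4 over (0, 3/2).
∫_0^3/2 u² dx = 3/16, so ||u||_L² = sqrt(3)/4.
∫_0^3/2 (u')² dx = 3*π^2/4, so ||u'||_L² = sqrt(3)*π/2.
Ratio ||u||_L² / ||u'||_L² = 1/(2*π).
Sharp Poincaré constant on H^1_0(0, 3/2) is C_P = L/π = 3/(2*π), achieved by sin(2*π/3·x).
This is the k = 3 harmonic; the ratio L/(kπ) is strictly less than C_P = L/π, consistent with the sharp inequality ||u||_L² ≤ C_P ||u'||_L².


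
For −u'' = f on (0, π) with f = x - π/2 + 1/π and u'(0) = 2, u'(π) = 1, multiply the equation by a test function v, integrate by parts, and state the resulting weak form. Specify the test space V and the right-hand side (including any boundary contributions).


V = H^1(0, π) (v unrestricted at boundary; u is determined up to an additive constant); weak form: ∫_0^π u'v' dx = ∫_0^π (x - π/2 + 1/π) v dx + v(π) − 2·v(0) for all v ∈ V.

Multiply both sides by a test function v and integrate from 0 to π:
  ∫_0^π −u''(x) v(x) dx = ∫_0^π f(x) v(x) dx.
Integrate the LHS by parts once:
  ∫_0^π −u'' v dx = −[u'(x) v(x)]_0^π + ∫_0^π u'(x) v'(x) dx.
Thus ∫_0^π u'(x) v'(x) dx = ∫_0^π f(x) v(x) dx + [u'(x) v(x)]_0^π.
Choose V so that boundary terms are either known or forced to vanish.
u has inhomogeneous Neumann u'(0) = 2, u'(π) = 1. [u' v]_0^π = (1)·v(π) − (2)·v(0) = v(π) − 2·v(0). Take V = H^1(0, π); boundary term becomes part of RHS.
Weak formulation: find u (satisfying any essential BC) such that ∫_0^π u'(x) v'(x) dx = ∫_0^π f v dx + v(π) − 2·v(0) for all v ∈ V (Neumann data are natural BCs: they enter the RHS as boundary terms).
Substituting f(x) = x - π/2 + 1/π, the right-hand side is ∫_0^π (x - π/2 + 1/π) v dx + v(π) − 2·v(0).
Compatibility check (pure Neumann): taking v ≡ 1 ∈ V gives 0 = ∫_0^π f dx + (1) − (2), i.e. ∫_0^π f dx must equal u'(0) − u'(π) = 1. Indeed ∫_0^π (x - π/2 + 1/π) dx = 1, so the data are compatible. The solution is then unique only up to an additive constant (fix it e.g. by requiring ∫_0^π u dx = 0).


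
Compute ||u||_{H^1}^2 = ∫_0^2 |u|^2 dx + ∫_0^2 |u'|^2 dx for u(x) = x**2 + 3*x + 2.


||u||_{H^1}^2 = 2246/15

The H^1 norm (squared) on an interval (0, L) is
  ||u||_{H^1}^2 = ∫_0^L u(x)^2 dx + ∫_0^L u'(x)^2 dx.
Compute u'(x) = 2*x + 3.
Then u(x)^2 = x**4 + 6*x**3 + 13*x**2 + 12*x + 4 and u'(x)^2 = 4*x**2 + 12*x + 9.
Integrate each monomial from 0 to 2 using ∫_0^2 c·x^n dx = c·2^(n+1)/(n+1):
  ∫_0^2 u(x)^2 dx = ∫_0^2 (x^4 + 6*x^3 + 13*x^2 + 12*x + 4) dx. Term by term:
    ∫_0^2 x^4 dx = 32/5;  ∫_0^2 6*x^3 dx = 24;  ∫_0^2 13*x^2 dx = 104/3;
    ∫_0^2 12*x dx = 24;  ∫_0^2 4 dx = 8.
  Sum: 32/5 + 24 + 104/3 + 24 + 8 = 1456/15.
  ∫_0^2 u'(x)^2 dx = ∫_0^2 (4*x^2 + 12*x + 9) dx. Term by term:
    ∫_0^2 4*x^2 dx = 32/3;  ∫_0^2 12*x dx = 24;  ∫_0^2 9 dx = 18.
  Sum: 32/3 + 24 + 18 = 158/3.
Adding: ||u||_{H^1}^2 = 1456/15 + 158/3 = 2246/15.


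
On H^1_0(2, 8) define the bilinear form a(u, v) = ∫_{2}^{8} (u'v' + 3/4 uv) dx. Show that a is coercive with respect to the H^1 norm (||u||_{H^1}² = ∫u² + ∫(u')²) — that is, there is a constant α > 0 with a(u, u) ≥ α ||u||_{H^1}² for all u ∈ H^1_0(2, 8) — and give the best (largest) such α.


α = (π^2 + 27)/(π^2 + 36)

Coercivity of a(·,·) on H^1_0(2, 8) means a(u, u) ≥ α ||u||_{H^1}² for every u ∈ H^1_0.
The interval has length L = 6, and Poincaré/coercivity depend only on L. Here a(u, u) = ∫(u')² + (3/4)·∫u².
Here 0 < c = 3/4 < 1. The condition a(u,u) ≥ α||u||_{H^1}² reads (1−α)∫(u')² ≥ (α−c)∫u². Any admissible α is ≤ 1 (rapidly oscillating u have ∫u²/∫(u')² → 0), and α = 1 would force 0 ≥ (1−c)∫u², impossible since c < 1; so 1−α > 0. By the sharp Poincaré inequality on H^1_0 of an interval of length L, ∫(u')² ≥ (π/L)²∫u² with equality for the first sine mode sin(π(x−x₀)/L) (x₀ the left endpoint), so the inequality holds for all u iff (1−α)(π/L)² ≥ α − c, i.e. α ≤ ((π/L)² + c)/((π/L)² + 1) = (1 + c(L/π)²)/(1 + (L/π)²). With (π/L)² = π^2/36 and c = 3/4, the largest admissible constant is α = ((π/L)² + c)/((π/L)² + 1).
Simplifying, α = (π^2 + 27)/(π^2 + 36).


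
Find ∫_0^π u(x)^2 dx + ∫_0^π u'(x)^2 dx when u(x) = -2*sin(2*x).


||u||_{H^1(0,π)}^2 = 10*π

u'(x) = -4*cos(2*x).
Expand u² and (u')² and integrate term by term on (0, π), using: for integers n ≥ 1, ∫_0^π sin²(nx) dx = ∫_0^π cos²(nx) dx = π/2; for n ≠ n', ∫_0^π sin(nx)sin(n'x) dx = ∫_0^π cos(nx)cos(n'x) dx = 0; and by product-to-sum, ∫_0^π sin(nx)cos(n'x) dx = ½∫_0^π [sin((n+n')x) + sin((n−n')x)] dx, which is 0 when n+n' is even and 2n/(n²−n'²) when n+n' is odd (it need not vanish on (0, π)).
  u² squared terms: (-2)²·∫sin(2x)² dx = 4·π/2 = 2*π.
  So ∫_0^π u² dx = 2*π.
  (u')² squared terms: (-4)²·∫cos(2x)² dx = 16·π/2 = 8*π.
  So ∫_0^π (u')² dx = 8*π.
||u||_{H^1}^2 = (2*π) + (8*π) = 10*π.


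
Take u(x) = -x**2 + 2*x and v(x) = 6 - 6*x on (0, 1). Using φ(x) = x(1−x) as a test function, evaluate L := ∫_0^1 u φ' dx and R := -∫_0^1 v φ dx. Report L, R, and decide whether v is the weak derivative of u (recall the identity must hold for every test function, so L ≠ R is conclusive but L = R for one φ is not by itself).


LHS = -1/6, RHS = -1/2. No, v is not the weak derivative of u.

u(x) = -x**2 + 2*x, classical derivative u'(x) = 2 - 2*x.
φ(x) = x(1−x), so φ'(x) = 1 - 2*x.
Note φ(0) = φ(1) = 0, so the boundary term u·φ vanishes.
LHS = ∫_0^1 u(x) φ'(x) dx = ∫_0^1 (2*x^3 - 5*x^2 + 2*x) dx. Term by term:
  ∫_0^1 2*x^3 dx = 1/2;  ∫_0^1 -5*x^2 dx = -5/3;  ∫_0^1 2*x dx = 1.
Sum: 1/2 − 5/3 + 1 = -1/6.
So LHS = -1/6.
∫_0^1 v(x) φ(x) dx = ∫_0^1 (6*x^3 - 12*x^2 + 6*x) dx. Term by term:
  ∫_0^1 6*x^3 dx = 3/2;  ∫_0^1 -12*x^2 dx = -4;  ∫_0^1 6*x dx = 3.
Sum: 3/2 − 4 + 3 = 1/2.
So RHS = -∫_0^1 v(x) φ(x) dx = -1/2.
LHS − RHS = 1/3 ≠ 0, so the identity fails.
(For a valid weak derivative the identity must hold for EVERY test function, in particular this one. The failure shows v is NOT the weak derivative of u.)
Correct weak derivative would be u'(x) = 2 - 2*x.


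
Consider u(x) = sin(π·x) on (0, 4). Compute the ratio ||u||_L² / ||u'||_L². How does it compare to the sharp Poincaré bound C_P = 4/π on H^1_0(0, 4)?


||u||_L² / ||u'||_L² = 1/π < C_P = 4/π.

u(x) = sin(π·x), so u'(x) = π*cos(π*x).
Writing u(x) = A·sin(kπx/L) with A = 1 and k = 4, use ∫_0^L sin²(kπx/L) dx = L/2 and ∫_0^L cos²(kπx/L) dx = L/2.
u² = 1·sin²(π·x) and (u')² = π^2·cos²(π·x), and each of sin², cos² integrates to L/2 = 2 over (0, 4).
∫_0^4 u² dx = 2, so ||u||_L² = sqrt(2).
∫_0^4 (u')² dx = 2*π^2, so ||u'||_L² = sqrt(2)*π.
Ratio ||u||_L² / ||u'||_L² = 1/π.
Sharp Poincaré constant on H^1_0(0, 4) is C_P = L/π = 4/π, achieved by sin(π/4·x).
This is the k = 4 harmonic; the ratio L/(kπ) is strictly less than C_P = L/π, consistent with the sharp inequality ||u||_L² ≤ C_P ||u'||_L².


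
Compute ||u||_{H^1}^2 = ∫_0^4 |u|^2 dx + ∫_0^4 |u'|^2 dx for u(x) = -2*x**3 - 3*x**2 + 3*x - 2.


||u||_{H^1}^2 = 993884/35

The H^1 norm (squared) on an interval (0, L) is
  ||u||_{H^1}^2 = ∫_0^L u(x)^2 dx + ∫_0^L u'(x)^2 dx.
Compute u'(x) = -6*x**2 - 6*x + 3.
Then u(x)^2 = 4*x**6 + 12*x**5 - 3*x**4 - 10*x**3 + 21*x**2 - 12*x + 4 and u'(x)^2 = 36*x**4 + 72*x**3 - 36*x + 9.
Integrate each monomial from 0 to 4 using ∫_0^4 c·x^n dx = c·4^(n+1)/(n+1):
  ∫_0^4 u(x)^2 dx = ∫_0^4 (4*x^6 + 12*x^5 - 3*x^4 - 10*x^3 + 21*x^2 - 12*x + 4) dx. Term by term:
    ∫_0^4 4*x^6 dx = 65536/7;  ∫_0^4 12*x^5 dx = 8192;  ∫_0^4 -3*x^4 dx = -3072/5;
    ∫_0^4 -10*x^3 dx = -640;  ∫_0^4 21*x^2 dx = 448;  ∫_0^4 -12*x dx = -96;
    ∫_0^4 4 dx = 16.
  Sum: 65536/7 + 8192 − 3072/5 − 640 + 448 − 96 + 16 = 583376/35.
  ∫_0^4 u'(x)^2 dx = ∫_0^4 (36*x^4 + 72*x^3 - 36*x + 9) dx. Term by term:
    ∫_0^4 36*x^4 dx = 36864/5;  ∫_0^4 72*x^3 dx = 4608;  ∫_0^4 -36*x dx = -288;
    ∫_0^4 9 dx = 36.
  Sum: 36864/5 + 4608 − 288 + 36 = 58644/5.
Adding: ||u||_{H^1}^2 = 583376/35 + 58644/5 = 993884/35.


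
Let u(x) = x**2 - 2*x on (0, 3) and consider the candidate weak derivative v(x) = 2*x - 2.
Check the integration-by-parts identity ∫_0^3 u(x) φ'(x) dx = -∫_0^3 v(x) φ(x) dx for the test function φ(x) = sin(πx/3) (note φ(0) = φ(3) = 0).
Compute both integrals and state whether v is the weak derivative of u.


LHS = -6/π, RHS = -6/π. Yes, v = u' weakly.

u(x) = x**2 - 2*x, classical derivative u'(x) = 2*x - 2.
φ(x) = sin(πx/3), so φ'(x) = π*cos(π*x/3)/3.
Note φ(0) = φ(3) = 0, so the boundary term u·φ vanishes.
LHS = ∫_0^3 u(x) φ'(x) dx = ∫_0^3 (π*x^2*cos(π*x/3)/3 - 2*π*x*cos(π*x/3)/3) dx. Term by term:
  ∫_0^3 -2*π*x*cos(π*x/3)/3 dx = 12/π;  ∫_0^3 π*x^2*cos(π*x/3)/3 dx = -18/π.
Sum: 12/π − 18/π = -6/π.
So LHS = -6/π.
∫_0^3 v(x) φ(x) dx = ∫_0^3 (2*x*sin(π*x/3) - 2*sin(π*x/3)) dx. Term by term:
  ∫_0^3 -2*sin(π*x/3) dx = -12/π;  ∫_0^3 2*x*sin(π*x/3) dx = 18/π.
Sum: -12/π + 18/π = 6/π.
So RHS = -∫_0^3 v(x) φ(x) dx = -6/π.
LHS = RHS, so the identity holds for this test φ.
Moreover u is smooth here and v(x) = u'(x) = 2*x - 2 pointwise, so the identity holds for every test function. Hence v is the weak derivative of u.


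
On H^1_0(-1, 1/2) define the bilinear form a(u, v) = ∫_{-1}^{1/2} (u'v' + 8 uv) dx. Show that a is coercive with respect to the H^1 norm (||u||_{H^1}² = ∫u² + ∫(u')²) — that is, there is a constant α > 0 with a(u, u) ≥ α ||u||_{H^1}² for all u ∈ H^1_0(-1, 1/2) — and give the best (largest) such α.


α = 1

Coercivity of a(·,·) on H^1_0(-1, 1/2) means a(u, u) ≥ α ||u||_{H^1}² for every u ∈ H^1_0.
The interval has length L = 3/2, and Poincaré/coercivity depend only on L. Here a(u, u) = ∫(u')² + (8)·∫u².
Here c = 8 ≥ 1, so a(u,u) = ∫(u')² + c∫u² ≥ ∫(u')² + ∫u² = ||u||_{H^1}², i.e. α = 1 works. No larger α is possible: a(u,u) ≥ α||u||_{H^1}² means (1−α)∫(u')² ≥ (α−c)∫u², and for the modes u_n = sin(nπ(x−x₀)/L) (x₀ the left endpoint) one has ∫u_n²/∫(u_n')² = (L/(nπ))² → 0, so a(u_n,u_n)/||u_n||_{H^1}² → 1. Hence the optimal constant is α = 1.
Therefore α = 1.


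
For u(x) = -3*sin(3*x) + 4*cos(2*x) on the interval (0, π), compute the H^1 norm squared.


||u||_{H^1(0,π)}^2 = -144 + 85*π

u'(x) = -8*sin(2*x) - 9*cos(3*x).
Expand u² and (u')² and integrate term by term on (0, π), using: for integers n ≥ 1, ∫_0^π sin²(nx) dx = ∫_0^π cos²(nx) dx = π/2; for n ≠ n', ∫_0^π sin(nx)sin(n'x) dx = ∫_0^π cos(nx)cos(n'x) dx = 0; and by product-to-sum, ∫_0^π sin(nx)cos(n'x) dx = ½∫_0^π [sin((n+n')x) + sin((n−n')x)] dx, which is 0 when n+n' is even and 2n/(n²−n'²) when n+n' is odd (it need not vanish on (0, π)).
  u² squared terms: (-3)²·∫sin(3x)² dx = 9·π/2 = 9*π/2;  (4)²·∫cos(2x)² dx = 16·π/2 = 8*π.
  u² cross terms: 2·(-3)·(4)·∫sin(3x)·cos(2x) dx = -24·(6/5) = -144/5.
  So ∫_0^π u² dx = 9*π/2 + 8*π − 144/5 = -144/5 + 25*π/2.
  (u')² squared terms: (-9)²·∫cos(3x)² dx = 81·π/2 = 81*π/2;  (-8)²·∫sin(2x)² dx = 64·π/2 = 32*π.
  (u')² cross terms: 2·(-9)·(-8)·∫cos(3x)·sin(2x) dx = 144·(-4/5) = -576/5.
  So ∫_0^π (u')² dx = 81*π/2 + 32*π − 576/5 = -576/5 + 145*π/2.
||u||_{H^1}^2 = (-144/5 + 25*π/2) + (-576/5 + 145*π/2) = -144 + 85*π.


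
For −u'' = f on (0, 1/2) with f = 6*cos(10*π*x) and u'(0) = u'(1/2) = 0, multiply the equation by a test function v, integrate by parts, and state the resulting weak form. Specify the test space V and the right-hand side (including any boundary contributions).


V = H^1(0, 1/2) (no boundary constraint on v; u is determined up to an additive constant); weak form: ∫_0^1/2 u'v' dx = ∫_0^1/2 (6*cos(10*π*x)) v dx for all v ∈ V.

Multiply both sides by a test function v and integrate from 0 to 1/2:
  ∫_0^1/2 −u''(x) v(x) dx = ∫_0^1/2 f(x) v(x) dx.
Integrate the LHS by parts once:
  ∫_0^1/2 −u'' v dx = −[u'(x) v(x)]_0^1/2 + ∫_0^1/2 u'(x) v'(x) dx.
Thus ∫_0^1/2 u'(x) v'(x) dx = ∫_0^1/2 f(x) v(x) dx + [u'(x) v(x)]_0^1/2.
Choose V so that boundary terms are either known or forced to vanish.
u has homogeneous Neumann: u'(0) = u'(1/2) = 0. So [u' v]_0^1/2 = 0·v(1/2) − 0·v(0) = 0 for any v; take V = H^1(0, 1/2).
Weak formulation: find u (satisfying any essential BC) such that ∫_0^1/2 u'(x) v'(x) dx = ∫_0^1/2 f v dx for all v ∈ V (homogeneous Neumann, so boundary terms vanish).
Substituting f(x) = 6*cos(10*π*x), the right-hand side is ∫_0^1/2 (6*cos(10*π*x)) v dx.
Compatibility check (pure Neumann): taking v ≡ 1 ∈ V gives 0 = ∫_0^1/2 f dx + (0) − (0), i.e. ∫_0^1/2 f dx must equal u'(0) − u'(1/2) = 0. Indeed ∫_0^1/2 (6*cos(10*π*x)) dx = 0, so the data are compatible. The solution is then unique only up to an additive constant (fix it e.g. by requiring ∫_0^1/2 u dx = 0).


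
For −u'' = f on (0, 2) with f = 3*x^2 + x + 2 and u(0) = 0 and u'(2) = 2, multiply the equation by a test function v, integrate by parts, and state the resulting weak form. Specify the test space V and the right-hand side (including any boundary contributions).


V = {v ∈ H^1(0, 2) : v(0) = 0} (test functions vanish at x = 0 where u is specified); weak form: ∫_0^2 u'v' dx = ∫_0^2 (3*x^2 + x + 2) v dx + 2·v(2) for all v ∈ V.

Multiply both sides by a test function v and integrate from 0 to 2:
  ∫_0^2 −u''(x) v(x) dx = ∫_0^2 f(x) v(x) dx.
Integrate the LHS by parts once:
  ∫_0^2 −u'' v dx = −[u'(x) v(x)]_0^2 + ∫_0^2 u'(x) v'(x) dx.
Thus ∫_0^2 u'(x) v'(x) dx = ∫_0^2 f(x) v(x) dx + [u'(x) v(x)]_0^2.
Choose V so that boundary terms are either known or forced to vanish.
Mixed BC: u(0) = 0 (Dirichlet) and u'(2) = 2 (Neumann). Define V = {v ∈ H^1(0, 2) : v(0) = 0}. Then [u' v]_0^2 = u'(2)·v(2) − u'(0)·0 = 2·v(2).
Weak formulation: find u (satisfying any essential BC) such that ∫_0^2 u'(x) v'(x) dx = ∫_0^2 f v dx + 2·v(2) for all v ∈ V (Dirichlet at 0 absorbed into V; Neumann datum at x = 2 contributes the boundary term).
Substituting f(x) = 3*x^2 + x + 2, the right-hand side is ∫_0^2 (3*x^2 + x + 2) v dx + 2·v(2).


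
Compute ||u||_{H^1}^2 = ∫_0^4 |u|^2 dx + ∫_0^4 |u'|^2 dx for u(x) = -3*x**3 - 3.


||u||_{H^1}^2 = 1359468/35

The H^1 norm (squared) on an interval (0, L) is
  ||u||_{H^1}^2 = ∫_0^L u(x)^2 dx + ∫_0^L u'(x)^2 dx.
Compute u'(x) = -9*x**2.
Then u(x)^2 = 9*x**6 + 18*x**3 + 9 and u'(x)^2 = 81*x**4.
Integrate each monomial from 0 to 4 using ∫_0^4 c·x^n dx = c·4^(n+1)/(n+1):
  ∫_0^4 u(x)^2 dx = ∫_0^4 (9*x^6 + 18*x^3 + 9) dx. Term by term:
    ∫_0^4 9*x^6 dx = 147456/7;  ∫_0^4 18*x^3 dx = 1152;  ∫_0^4 9 dx = 36.
  Sum: 147456/7 + 1152 + 36 = 155772/7.
  ∫_0^4 u'(x)^2 dx = ∫_0^4 (81*x^4) dx. Term by term:
    ∫_0^4 81*x^4 dx = 82944/5.
Adding: ||u||_{H^1}^2 = 155772/7 + 82944/5 = 1359468/35.


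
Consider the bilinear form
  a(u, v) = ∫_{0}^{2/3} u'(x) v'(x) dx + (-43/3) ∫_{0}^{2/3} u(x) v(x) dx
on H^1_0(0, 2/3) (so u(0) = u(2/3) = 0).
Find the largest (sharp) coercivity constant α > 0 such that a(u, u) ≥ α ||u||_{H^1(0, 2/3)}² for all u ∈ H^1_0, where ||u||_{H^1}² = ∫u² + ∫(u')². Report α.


α = (-172 + 27*π^2)/(3*(4 + 9*π^2))

Coercivity of a(·,·) on H^1_0(0, 2/3) means a(u, u) ≥ α ||u||_{H^1}² for every u ∈ H^1_0.
The interval has length L = 2/3, and Poincaré/coercivity depend only on L. Here a(u, u) = ∫(u')² + (-43/3)·∫u².
Here c = -43/3 < 0 with |c| < (π/L)² = 9*π^2/4, so coercivity still holds. The condition a(u,u) ≥ α||u||_{H^1}² reads (1−α)∫(u')² ≥ (α−c)∫u². Any admissible α is ≤ 1 (rapidly oscillating u have ∫u²/∫(u')² → 0), and α = 1 would force 0 ≥ (1−c)∫u², impossible since c < 1; so 1−α > 0. By the sharp Poincaré inequality on H^1_0 of an interval of length L, ∫(u')² ≥ (π/L)²∫u² with equality for the first sine mode sin(π(x−x₀)/L) (x₀ the left endpoint), so the inequality holds for all u iff (1−α)(π/L)² ≥ α − c, i.e. α ≤ ((π/L)² + c)/((π/L)² + 1) = (1 + c(L/π)²)/(1 + (L/π)²). (Direct route, valid since c ≤ 0: Poincaré gives c∫u² ≥ c(L/π)²∫(u')², so a(u,u) ≥ (1 + c(L/π)²)∫(u')², while ||u||_{H^1}² ≤ (1 + (L/π)²)∫(u')²; dividing yields the same α.) With (π/L)² = 9*π^2/4 and c = -43/3, the largest admissible constant is α = ((π/L)² + c)/((π/L)² + 1).
Simplifying, α = (-172 + 27*π^2)/(3*(4 + 9*π^2)).


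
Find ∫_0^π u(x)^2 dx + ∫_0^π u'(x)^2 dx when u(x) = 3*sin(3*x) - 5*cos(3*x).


||u||_{H^1(0,π)}^2 = 170*π

u'(x) = 15*sin(3*x) + 9*cos(3*x).
Expand u² and (u')² and integrate term by term on (0, π), using: for integers n ≥ 1, ∫_0^π sin²(nx) dx = ∫_0^π cos²(nx) dx = π/2; for n ≠ n', ∫_0^π sin(nx)sin(n'x) dx = ∫_0^π cos(nx)cos(n'x) dx = 0; and by product-to-sum, ∫_0^π sin(nx)cos(n'x) dx = ½∫_0^π [sin((n+n')x) + sin((n−n')x)] dx, which is 0 when n+n' is even and 2n/(n²−n'²) when n+n' is odd (it need not vanish on (0, π)).
  u² squared terms: (-5)²·∫cos(3x)² dx = 25·π/2 = 25*π/2;  (3)²·∫sin(3x)² dx = 9·π/2 = 9*π/2.
  u² cross terms: 2·(-5)·(3)·∫cos(3x)·sin(3x) dx = -30·(0) = 0.
  So ∫_0^π u² dx = 25*π/2 + 9*π/2 + 0 = 17*π.
  (u')² squared terms: (9)²·∫cos(3x)² dx = 81·π/2 = 81*π/2;  (15)²·∫sin(3x)² dx = 225·π/2 = 225*π/2.
  (u')² cross terms: 2·(9)·(15)·∫cos(3x)·sin(3x) dx = 270·(0) = 0.
  So ∫_0^π (u')² dx = 81*π/2 + 225*π/2 + 0 = 153*π.
||u||_{H^1}^2 = (17*π) + (153*π) = 170*π.


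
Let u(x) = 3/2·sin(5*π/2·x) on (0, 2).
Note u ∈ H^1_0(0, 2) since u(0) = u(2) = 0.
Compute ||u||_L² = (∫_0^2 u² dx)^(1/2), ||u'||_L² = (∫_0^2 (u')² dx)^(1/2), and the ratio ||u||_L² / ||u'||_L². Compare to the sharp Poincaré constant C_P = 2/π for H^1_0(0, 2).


||u||_L² / ||u'||_L² = 2/(5*π) < C_P = 2/π.

u(x) = 3/2·sin(5*π/2·x), so u'(x) = 15*π*cos(5*π*x/2)/4.
Writing u(x) = A·sin(kπx/L) with A = 3/2 and k = 5, use ∫_0^L sin²(kπx/L) dx = L/2 and ∫_0^L cos²(kπx/L) dx = L/2.
u² = 9/4·sin²(5*π/2·x) and (u')² = 225*π^2/16·cos²(5*π/2·x), and each of sin², cos² integrates to L/2 = 1 over (0, 2).
∫_0^2 u² dx = 9/4, so ||u||_L² = 3/2.
∫_0^2 (u')² dx = 225*π^2/16, so ||u'||_L² = 15*π/4.
Ratio ||u||_L² / ||u'||_L² = 2/(5*π).
Sharp Poincaré constant on H^1_0(0, 2) is C_P = L/π = 2/π, achieved by sin(π/2·x).
This is the k = 5 harmonic; the ratio L/(kπ) is strictly less than C_P = L/π, consistent with the sharp inequality ||u||_L² ≤ C_P ||u'||_L².


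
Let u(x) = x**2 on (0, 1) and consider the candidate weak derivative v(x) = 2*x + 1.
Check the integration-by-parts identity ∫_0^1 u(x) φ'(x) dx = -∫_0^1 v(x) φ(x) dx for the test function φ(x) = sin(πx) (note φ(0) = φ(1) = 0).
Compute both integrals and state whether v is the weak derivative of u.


LHS = -2/π, RHS = -4/π. No, v is not the weak derivative of u.

u(x) = x**2, classical derivative u'(x) = 2*x.
φ(x) = sin(πx), so φ'(x) = π*cos(π*x).
Note φ(0) = φ(1) = 0, so the boundary term u·φ vanishes.
LHS = ∫_0^1 u(x) φ'(x) dx = ∫_0^1 (π*x^2*cos(π*x)) dx. Term by term:
  ∫_0^1 π*x^2*cos(π*x) dx = -2/π.
So LHS = -2/π.
∫_0^1 v(x) φ(x) dx = ∫_0^1 (2*x*sin(π*x) + sin(π*x)) dx. Term by term:
  ∫_0^1 2*x*sin(π*x) dx = 2/π;  ∫_0^1 sin(π*x) dx = 2/π.
Sum: 2/π + 2/π = 4/π.
So RHS = -∫_0^1 v(x) φ(x) dx = -4/π.
LHS − RHS = 2/π ≠ 0, so the identity fails.
(For a valid weak derivative the identity must hold for EVERY test function, in particular this one. The failure shows v is NOT the weak derivative of u.)
Correct weak derivative would be u'(x) = 2*x.


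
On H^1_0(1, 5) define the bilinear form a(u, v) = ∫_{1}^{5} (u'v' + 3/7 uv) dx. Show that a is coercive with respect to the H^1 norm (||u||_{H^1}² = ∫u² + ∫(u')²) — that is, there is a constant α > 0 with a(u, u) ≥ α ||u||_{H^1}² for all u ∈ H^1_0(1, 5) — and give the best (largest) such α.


α = (48/7 + π^2)/(π^2 + 16)

Coercivity of a(·,·) on H^1_0(1, 5) means a(u, u) ≥ α ||u||_{H^1}² for every u ∈ H^1_0.
The interval has length L = 4, and Poincaré/coercivity depend only on L. Here a(u, u) = ∫(u')² + (3/7)·∫u².
Here 0 < c = 3/7 < 1. The condition a(u,u) ≥ α||u||_{H^1}² reads (1−α)∫(u')² ≥ (α−c)∫u². Any admissible α is ≤ 1 (rapidly oscillating u have ∫u²/∫(u')² → 0), and α = 1 would force 0 ≥ (1−c)∫u², impossible since c < 1; so 1−α > 0. By the sharp Poincaré inequality on H^1_0 of an interval of length L, ∫(u')² ≥ (π/L)²∫u² with equality for the first sine mode sin(π(x−x₀)/L) (x₀ the left endpoint), so the inequality holds for all u iff (1−α)(π/L)² ≥ α − c, i.e. α ≤ ((π/L)² + c)/((π/L)² + 1) = (1 + c(L/π)²)/(1 + (L/π)²). With (π/L)² = π^2/16 and c = 3/7, the largest admissible constant is α = ((π/L)² + c)/((π/L)² + 1).
Simplifying, α = (48/7 + π^2)/(π^2 + 16).


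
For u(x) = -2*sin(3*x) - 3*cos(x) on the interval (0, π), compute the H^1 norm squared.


||u||_{H^1(0,π)}^2 = 29*π

u'(x) = 3*sin(x) - 6*cos(3*x).
Expand u² and (u')² and integrate term by term on (0, π), using: for integers n ≥ 1, ∫_0^π sin²(nx) dx = ∫_0^π cos²(nx) dx = π/2; for n ≠ n', ∫_0^π sin(nx)sin(n'x) dx = ∫_0^π cos(nx)cos(n'x) dx = 0; and by product-to-sum, ∫_0^π sin(nx)cos(n'x) dx = ½∫_0^π [sin((n+n')x) + sin((n−n')x)] dx, which is 0 when n+n' is even and 2n/(n²−n'²) when n+n' is odd (it need not vanish on (0, π)).
  u² squared terms: (-3)²·∫cos(x)² dx = 9·π/2 = 9*π/2;  (-2)²·∫sin(3x)² dx = 4·π/2 = 2*π.
  u² cross terms: 2·(-3)·(-2)·∫cos(x)·sin(3x) dx = 12·(0) = 0.
  So ∫_0^π u² dx = 9*π/2 + 2*π + 0 = 13*π/2.
  (u')² squared terms: (-6)²·∫cos(3x)² dx = 36·π/2 = 18*π;  (3)²·∫sin(x)² dx = 9·π/2 = 9*π/2.
  (u')² cross terms: 2·(-6)·(3)·∫cos(3x)·sin(x) dx = -36·(0) = 0.
  So ∫_0^π (u')² dx = 18*π + 9*π/2 + 0 = 45*π/2.
||u||_{H^1}^2 = (13*π/2) + (45*π/2) = 29*π.


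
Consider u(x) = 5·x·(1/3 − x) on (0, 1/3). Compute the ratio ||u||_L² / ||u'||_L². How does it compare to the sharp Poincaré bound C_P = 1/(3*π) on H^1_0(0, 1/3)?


||u||_L² / ||u'||_L² = sqrt(10)/30 < C_P = 1/(3*π).

u(x) = 5·x·(1/3 − x), so u'(x) = 5/3 - 10*x.
u(x) = 5·x·(1/3 − x) vanishes at x = 0 and x = 1/3, so u ∈ H^1_0(0, 1/3). Differentiate via the product rule and integrate the resulting polynomials term by term.
  ∫_0^1/3 u² dx = ∫_0^1/3 (25*x^4 - 50*x^3/3 + 25*x^2/9) dx. Term by term:
    ∫_0^1/3 25*x^4 dx = 5/243;  ∫_0^1/3 -50*x^3/3 dx = -25/486;  ∫_0^1/3 25*x^2/9 dx = 25/729.
  Sum: 5/243 − 25/486 + 25/729 = 5/1458.
  ∫_0^1/3 (u')² dx = ∫_0^1/3 (100*x^2 - 100*x/3 + 25/9) dx. Term by term:
    ∫_0^1/3 100*x^2 dx = 100/81;  ∫_0^1/3 -100*x/3 dx = -50/27;  ∫_0^1/3 25/9 dx = 25/27.
  Sum: 100/81 − 50/27 + 25/27 = 25/81.
∫_0^1/3 u² dx = 5/1458, so ||u||_L² = sqrt(10)/54.
∫_0^1/3 (u')² dx = 25/81, so ||u'||_L² = 5/9.
Ratio ||u||_L² / ||u'||_L² = sqrt(10)/30.
Sharp Poincaré constant on H^1_0(0, 1/3) is C_P = L/π = 1/(3*π), achieved by sin(3*π·x).
A polynomial bump cannot attain the sharp Poincaré constant (only the first sine eigenfunction does), so the ratio is strictly less than C_P, consistent with ||u||_L² ≤ C_P ||u'||_L².


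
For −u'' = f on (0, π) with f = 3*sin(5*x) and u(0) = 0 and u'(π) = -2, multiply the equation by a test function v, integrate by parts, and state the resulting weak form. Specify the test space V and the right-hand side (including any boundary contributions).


V = {v ∈ H^1(0, π) : v(0) = 0} (test functions vanish at x = 0 where u is specified); weak form: ∫_0^π u'v' dx = ∫_0^π (3*sin(5*x)) v dx − 2·v(π) for all v ∈ V.

Multiply both sides by a test function v and integrate from 0 to π:
  ∫_0^π −u''(x) v(x) dx = ∫_0^π f(x) v(x) dx.
Integrate the LHS by parts once:
  ∫_0^π −u'' v dx = −[u'(x) v(x)]_0^π + ∫_0^π u'(x) v'(x) dx.
Thus ∫_0^π u'(x) v'(x) dx = ∫_0^π f(x) v(x) dx + [u'(x) v(x)]_0^π.
Choose V so that boundary terms are either known or forced to vanish.
Mixed BC: u(0) = 0 (Dirichlet) and u'(π) = -2 (Neumann). Define V = {v ∈ H^1(0, π) : v(0) = 0}. Then [u' v]_0^π = u'(π)·v(π) − u'(0)·0 = − 2·v(π).
Weak formulation: find u (satisfying any essential BC) such that ∫_0^π u'(x) v'(x) dx = ∫_0^π f v dx − 2·v(π) for all v ∈ V (Dirichlet at 0 absorbed into V; Neumann datum at x = π contributes the boundary term).
Substituting f(x) = 3*sin(5*x), the right-hand side is ∫_0^π (3*sin(5*x)) v dx − 2·v(π).


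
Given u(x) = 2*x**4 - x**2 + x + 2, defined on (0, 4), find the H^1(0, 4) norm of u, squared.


||u||_{H^1}^2 = 80608604/315

The H^1 norm (squared) on an interval (0, L) is
  ||u||_{H^1}^2 = ∫_0^L u(x)^2 dx + ∫_0^L u'(x)^2 dx.
Compute u'(x) = 8*x**3 - 2*x + 1.
Then u(x)^2 = 4*x**8 - 4*x**6 + 4*x**5 + 9*x**4 - 2*x**3 - 3*x**2 + 4*x + 4 and u'(x)^2 = 64*x**6 - 32*x**4 + 16*x**3 + 4*x**2 - 4*x + 1.
Integrate each monomial from 0 to 4 using ∫_0^4 c·x^n dx = c·4^(n+1)/(n+1):
  ∫_0^4 u(x)^2 dx = ∫_0^4 (4*x^8 - 4*x^6 + 4*x^5 + 9*x^4 - 2*x^3 - 3*x^2 + 4*x + 4) dx. Term by term:
    ∫_0^4 4*x^8 dx = 1048576/9;  ∫_0^4 -4*x^6 dx = -65536/7;  ∫_0^4 4*x^5 dx = 8192/3;
    ∫_0^4 9*x^4 dx = 9216/5;  ∫_0^4 -2*x^3 dx = -128;  ∫_0^4 -3*x^2 dx = -64;
    ∫_0^4 4*x dx = 32;  ∫_0^4 4 dx = 16.
  Sum: 1048576/9 − 65536/7 + 8192/3 + 9216/5 − 128 − 64 + 32 + 16 = 35146448/315.
  ∫_0^4 u'(x)^2 dx = ∫_0^4 (64*x^6 - 32*x^4 + 16*x^3 + 4*x^2 - 4*x + 1) dx. Term by term:
    ∫_0^4 64*x^6 dx = 1048576/7;  ∫_0^4 -32*x^4 dx = -32768/5;  ∫_0^4 16*x^3 dx = 1024;
    ∫_0^4 4*x^2 dx = 256/3;  ∫_0^4 -4*x dx = -32;  ∫_0^4 1 dx = 4.
  Sum: 1048576/7 − 32768/5 + 1024 + 256/3 − 32 + 4 = 15154052/105.
Adding: ||u||_{H^1}^2 = 35146448/315 + 15154052/105 = 80608604/315.


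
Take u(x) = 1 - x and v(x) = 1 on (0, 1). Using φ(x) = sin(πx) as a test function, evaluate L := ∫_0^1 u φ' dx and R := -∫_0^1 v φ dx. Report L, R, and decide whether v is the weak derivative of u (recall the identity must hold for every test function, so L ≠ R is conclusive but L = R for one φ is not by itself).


LHS = 2/π, RHS = -2/π. No, v is not the weak derivative of u.

u(x) = 1 - x, classical derivative u'(x) = -1.
φ(x) = sin(πx), so φ'(x) = π*cos(π*x).
Note φ(0) = φ(1) = 0, so the boundary term u·φ vanishes.
LHS = ∫_0^1 u(x) φ'(x) dx = ∫_0^1 (-π*x*cos(π*x) + π*cos(π*x)) dx. Term by term:
  ∫_0^1 π*cos(π*x) dx = 0;  ∫_0^1 -π*x*cos(π*x) dx = 2/π.
Sum: 0 + 2/π = 2/π.
So LHS = 2/π.
∫_0^1 v(x) φ(x) dx = ∫_0^1 (sin(π*x)) dx. Term by term:
  ∫_0^1 sin(π*x) dx = 2/π.
So RHS = -∫_0^1 v(x) φ(x) dx = -2/π.
LHS − RHS = 4/π ≠ 0, so the identity fails.
(For a valid weak derivative the identity must hold for EVERY test function, in particular this one. The failure shows v is NOT the weak derivative of u.)
Correct weak derivative would be u'(x) = -1.


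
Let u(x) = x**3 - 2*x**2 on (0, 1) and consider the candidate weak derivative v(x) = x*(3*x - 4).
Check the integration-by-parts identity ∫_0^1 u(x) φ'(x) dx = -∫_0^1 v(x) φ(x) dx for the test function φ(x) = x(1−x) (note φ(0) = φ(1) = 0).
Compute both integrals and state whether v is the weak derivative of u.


LHS = 11/60, RHS = 11/60. Yes, v = u' weakly.

u(x) = x**3 - 2*x**2, classical derivative u'(x) = 3*x**2 - 4*x.
φ(x) = x(1−x), so φ'(x) = 1 - 2*x.
Note φ(0) = φ(1) = 0, so the boundary term u·φ vanishes.
LHS = ∫_0^1 u(x) φ'(x) dx = ∫_0^1 (-2*x^4 + 5*x^3 - 2*x^2) dx. Term by term:
  ∫_0^1 -2*x^4 dx = -2/5;  ∫_0^1 5*x^3 dx = 5/4;  ∫_0^1 -2*x^2 dx = -2/3.
Sum: -2/5 + 5/4 − 2/3 = 11/60.
So LHS = 11/60.
∫_0^1 v(x) φ(x) dx = ∫_0^1 (-3*x^4 + 7*x^3 - 4*x^2) dx. Term by term:
  ∫_0^1 -3*x^4 dx = -3/5;  ∫_0^1 7*x^3 dx = 7/4;  ∫_0^1 -4*x^2 dx = -4/3.
Sum: -3/5 + 7/4 − 4/3 = -11/60.
So RHS = -∫_0^1 v(x) φ(x) dx = 11/60.
LHS = RHS, so the identity holds for this test φ.
Moreover u is smooth here and v(x) = u'(x) = 3*x**2 - 4*x pointwise, so the identity holds for every test function. Hence v is the weak derivative of u.
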